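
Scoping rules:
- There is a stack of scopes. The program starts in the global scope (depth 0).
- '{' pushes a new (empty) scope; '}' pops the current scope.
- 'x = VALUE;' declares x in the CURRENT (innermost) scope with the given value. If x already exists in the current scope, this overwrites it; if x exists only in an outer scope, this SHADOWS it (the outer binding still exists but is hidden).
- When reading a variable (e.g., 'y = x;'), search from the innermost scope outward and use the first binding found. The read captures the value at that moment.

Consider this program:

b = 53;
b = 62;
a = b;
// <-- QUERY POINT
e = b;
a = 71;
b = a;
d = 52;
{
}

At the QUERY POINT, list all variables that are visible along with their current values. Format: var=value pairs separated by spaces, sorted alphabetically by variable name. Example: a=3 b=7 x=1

Answer: a=62 b=62

Derivation:
Step 1: declare b=53 at depth 0
Step 2: declare b=62 at depth 0
Step 3: declare a=(read b)=62 at depth 0
Visible at query point: a=62 b=62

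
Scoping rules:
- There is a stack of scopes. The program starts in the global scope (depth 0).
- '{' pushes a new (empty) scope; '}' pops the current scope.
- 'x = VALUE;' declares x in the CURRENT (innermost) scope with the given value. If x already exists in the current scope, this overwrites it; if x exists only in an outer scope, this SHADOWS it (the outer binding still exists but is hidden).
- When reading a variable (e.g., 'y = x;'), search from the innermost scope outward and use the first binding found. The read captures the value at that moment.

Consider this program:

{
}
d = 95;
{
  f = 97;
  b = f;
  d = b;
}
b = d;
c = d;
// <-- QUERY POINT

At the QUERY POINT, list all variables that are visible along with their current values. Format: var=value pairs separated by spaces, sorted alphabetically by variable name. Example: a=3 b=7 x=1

Step 1: enter scope (depth=1)
Step 2: exit scope (depth=0)
Step 3: declare d=95 at depth 0
Step 4: enter scope (depth=1)
Step 5: declare f=97 at depth 1
Step 6: declare b=(read f)=97 at depth 1
Step 7: declare d=(read b)=97 at depth 1
Step 8: exit scope (depth=0)
Step 9: declare b=(read d)=95 at depth 0
Step 10: declare c=(read d)=95 at depth 0
Visible at query point: b=95 c=95 d=95

Answer: b=95 c=95 d=95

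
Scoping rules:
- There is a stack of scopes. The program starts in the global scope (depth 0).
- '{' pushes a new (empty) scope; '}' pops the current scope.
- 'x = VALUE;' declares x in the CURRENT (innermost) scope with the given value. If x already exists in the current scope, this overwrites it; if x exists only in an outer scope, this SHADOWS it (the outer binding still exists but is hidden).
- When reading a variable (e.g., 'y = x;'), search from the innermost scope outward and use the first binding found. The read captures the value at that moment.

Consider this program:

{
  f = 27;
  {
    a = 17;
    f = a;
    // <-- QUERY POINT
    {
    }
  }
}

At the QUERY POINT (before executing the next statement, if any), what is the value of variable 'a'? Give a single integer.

Step 1: enter scope (depth=1)
Step 2: declare f=27 at depth 1
Step 3: enter scope (depth=2)
Step 4: declare a=17 at depth 2
Step 5: declare f=(read a)=17 at depth 2
Visible at query point: a=17 f=17

Answer: 17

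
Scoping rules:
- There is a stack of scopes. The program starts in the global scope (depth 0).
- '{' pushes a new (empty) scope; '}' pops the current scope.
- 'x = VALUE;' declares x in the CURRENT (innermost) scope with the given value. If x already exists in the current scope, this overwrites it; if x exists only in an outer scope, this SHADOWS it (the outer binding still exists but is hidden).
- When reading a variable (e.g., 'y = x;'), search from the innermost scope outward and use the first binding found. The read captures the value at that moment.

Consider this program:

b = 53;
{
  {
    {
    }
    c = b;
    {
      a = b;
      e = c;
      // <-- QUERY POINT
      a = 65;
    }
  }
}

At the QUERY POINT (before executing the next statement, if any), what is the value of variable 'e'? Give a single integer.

Answer: 53

Derivation:
Step 1: declare b=53 at depth 0
Step 2: enter scope (depth=1)
Step 3: enter scope (depth=2)
Step 4: enter scope (depth=3)
Step 5: exit scope (depth=2)
Step 6: declare c=(read b)=53 at depth 2
Step 7: enter scope (depth=3)
Step 8: declare a=(read b)=53 at depth 3
Step 9: declare e=(read c)=53 at depth 3
Visible at query point: a=53 b=53 c=53 e=53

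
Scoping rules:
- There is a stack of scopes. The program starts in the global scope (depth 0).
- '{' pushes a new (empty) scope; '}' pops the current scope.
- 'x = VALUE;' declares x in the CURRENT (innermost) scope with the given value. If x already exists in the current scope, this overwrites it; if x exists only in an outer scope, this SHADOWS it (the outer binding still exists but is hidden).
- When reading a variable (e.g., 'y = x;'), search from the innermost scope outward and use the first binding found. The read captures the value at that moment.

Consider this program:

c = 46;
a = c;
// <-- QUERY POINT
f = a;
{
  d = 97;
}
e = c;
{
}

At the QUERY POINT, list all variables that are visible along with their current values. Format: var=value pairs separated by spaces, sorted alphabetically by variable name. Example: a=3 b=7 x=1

Step 1: declare c=46 at depth 0
Step 2: declare a=(read c)=46 at depth 0
Visible at query point: a=46 c=46

Answer: a=46 c=46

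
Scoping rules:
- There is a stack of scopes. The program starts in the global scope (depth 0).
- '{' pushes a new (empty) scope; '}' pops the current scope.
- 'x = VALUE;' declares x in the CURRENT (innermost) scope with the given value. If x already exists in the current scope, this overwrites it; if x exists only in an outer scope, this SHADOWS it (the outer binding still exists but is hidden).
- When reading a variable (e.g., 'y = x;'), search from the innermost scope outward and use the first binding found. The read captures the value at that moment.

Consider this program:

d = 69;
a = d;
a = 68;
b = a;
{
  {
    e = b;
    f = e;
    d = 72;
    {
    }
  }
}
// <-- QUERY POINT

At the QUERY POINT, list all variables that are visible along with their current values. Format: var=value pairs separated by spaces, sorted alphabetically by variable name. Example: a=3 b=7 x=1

Step 1: declare d=69 at depth 0
Step 2: declare a=(read d)=69 at depth 0
Step 3: declare a=68 at depth 0
Step 4: declare b=(read a)=68 at depth 0
Step 5: enter scope (depth=1)
Step 6: enter scope (depth=2)
Step 7: declare e=(read b)=68 at depth 2
Step 8: declare f=(read e)=68 at depth 2
Step 9: declare d=72 at depth 2
Step 10: enter scope (depth=3)
Step 11: exit scope (depth=2)
Step 12: exit scope (depth=1)
Step 13: exit scope (depth=0)
Visible at query point: a=68 b=68 d=69

Answer: a=68 b=68 d=69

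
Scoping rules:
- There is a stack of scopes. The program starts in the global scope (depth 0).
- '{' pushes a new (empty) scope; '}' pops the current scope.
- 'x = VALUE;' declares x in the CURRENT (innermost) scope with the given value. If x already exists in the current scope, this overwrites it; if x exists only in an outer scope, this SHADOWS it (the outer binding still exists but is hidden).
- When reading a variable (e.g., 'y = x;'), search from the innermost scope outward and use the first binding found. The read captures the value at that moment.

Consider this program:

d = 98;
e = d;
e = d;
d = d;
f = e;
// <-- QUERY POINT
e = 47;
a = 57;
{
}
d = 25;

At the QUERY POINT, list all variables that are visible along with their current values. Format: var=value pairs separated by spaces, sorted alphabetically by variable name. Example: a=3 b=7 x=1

Step 1: declare d=98 at depth 0
Step 2: declare e=(read d)=98 at depth 0
Step 3: declare e=(read d)=98 at depth 0
Step 4: declare d=(read d)=98 at depth 0
Step 5: declare f=(read e)=98 at depth 0
Visible at query point: d=98 e=98 f=98

Answer: d=98 e=98 f=98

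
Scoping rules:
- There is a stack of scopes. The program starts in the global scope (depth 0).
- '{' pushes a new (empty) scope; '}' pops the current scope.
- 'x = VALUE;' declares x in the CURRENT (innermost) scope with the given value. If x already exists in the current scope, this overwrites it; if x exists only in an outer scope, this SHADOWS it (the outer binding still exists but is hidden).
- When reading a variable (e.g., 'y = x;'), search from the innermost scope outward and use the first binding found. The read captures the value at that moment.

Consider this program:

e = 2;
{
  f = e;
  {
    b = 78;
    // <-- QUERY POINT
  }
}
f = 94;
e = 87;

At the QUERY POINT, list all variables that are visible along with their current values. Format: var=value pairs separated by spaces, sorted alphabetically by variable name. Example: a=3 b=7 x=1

Step 1: declare e=2 at depth 0
Step 2: enter scope (depth=1)
Step 3: declare f=(read e)=2 at depth 1
Step 4: enter scope (depth=2)
Step 5: declare b=78 at depth 2
Visible at query point: b=78 e=2 f=2

Answer: b=78 e=2 f=2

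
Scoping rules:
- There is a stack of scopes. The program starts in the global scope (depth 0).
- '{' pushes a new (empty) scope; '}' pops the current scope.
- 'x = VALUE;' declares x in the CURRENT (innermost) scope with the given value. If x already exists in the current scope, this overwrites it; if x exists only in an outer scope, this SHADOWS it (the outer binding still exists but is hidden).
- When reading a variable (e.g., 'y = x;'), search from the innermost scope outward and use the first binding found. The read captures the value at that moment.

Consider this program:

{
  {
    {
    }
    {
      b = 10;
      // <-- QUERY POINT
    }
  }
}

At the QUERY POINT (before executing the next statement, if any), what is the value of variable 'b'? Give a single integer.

Answer: 10

Derivation:
Step 1: enter scope (depth=1)
Step 2: enter scope (depth=2)
Step 3: enter scope (depth=3)
Step 4: exit scope (depth=2)
Step 5: enter scope (depth=3)
Step 6: declare b=10 at depth 3
Visible at query point: b=10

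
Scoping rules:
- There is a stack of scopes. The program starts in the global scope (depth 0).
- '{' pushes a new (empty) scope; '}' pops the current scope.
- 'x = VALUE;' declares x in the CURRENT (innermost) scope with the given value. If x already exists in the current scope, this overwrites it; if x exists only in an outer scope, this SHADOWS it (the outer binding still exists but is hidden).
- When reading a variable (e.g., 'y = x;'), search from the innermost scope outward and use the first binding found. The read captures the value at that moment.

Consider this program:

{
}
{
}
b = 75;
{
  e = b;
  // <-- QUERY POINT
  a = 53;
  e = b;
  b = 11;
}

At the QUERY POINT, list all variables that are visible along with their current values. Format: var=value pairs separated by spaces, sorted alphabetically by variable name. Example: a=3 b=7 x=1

Step 1: enter scope (depth=1)
Step 2: exit scope (depth=0)
Step 3: enter scope (depth=1)
Step 4: exit scope (depth=0)
Step 5: declare b=75 at depth 0
Step 6: enter scope (depth=1)
Step 7: declare e=(read b)=75 at depth 1
Visible at query point: b=75 e=75

Answer: b=75 e=75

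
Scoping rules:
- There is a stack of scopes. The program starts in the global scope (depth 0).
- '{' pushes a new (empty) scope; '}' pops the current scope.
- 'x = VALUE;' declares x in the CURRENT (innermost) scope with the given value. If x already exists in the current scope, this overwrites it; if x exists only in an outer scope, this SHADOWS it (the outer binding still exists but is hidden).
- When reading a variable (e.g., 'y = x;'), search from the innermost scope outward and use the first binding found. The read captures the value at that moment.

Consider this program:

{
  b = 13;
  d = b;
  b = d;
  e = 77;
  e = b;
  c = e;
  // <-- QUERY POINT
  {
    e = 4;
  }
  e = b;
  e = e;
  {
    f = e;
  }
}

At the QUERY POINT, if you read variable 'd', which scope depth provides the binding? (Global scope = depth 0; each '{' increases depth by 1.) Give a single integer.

Answer: 1

Derivation:
Step 1: enter scope (depth=1)
Step 2: declare b=13 at depth 1
Step 3: declare d=(read b)=13 at depth 1
Step 4: declare b=(read d)=13 at depth 1
Step 5: declare e=77 at depth 1
Step 6: declare e=(read b)=13 at depth 1
Step 7: declare c=(read e)=13 at depth 1
Visible at query point: b=13 c=13 d=13 e=13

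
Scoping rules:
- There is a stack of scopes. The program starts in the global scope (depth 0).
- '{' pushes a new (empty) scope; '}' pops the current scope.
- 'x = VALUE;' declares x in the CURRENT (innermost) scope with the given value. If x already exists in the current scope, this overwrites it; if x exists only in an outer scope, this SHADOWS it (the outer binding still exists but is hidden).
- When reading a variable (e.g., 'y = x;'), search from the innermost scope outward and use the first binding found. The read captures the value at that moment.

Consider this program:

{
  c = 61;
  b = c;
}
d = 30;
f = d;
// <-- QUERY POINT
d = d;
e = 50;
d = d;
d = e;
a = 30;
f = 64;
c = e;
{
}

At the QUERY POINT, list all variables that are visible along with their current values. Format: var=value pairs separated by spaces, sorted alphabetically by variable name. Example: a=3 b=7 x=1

Step 1: enter scope (depth=1)
Step 2: declare c=61 at depth 1
Step 3: declare b=(read c)=61 at depth 1
Step 4: exit scope (depth=0)
Step 5: declare d=30 at depth 0
Step 6: declare f=(read d)=30 at depth 0
Visible at query point: d=30 f=30

Answer: d=30 f=30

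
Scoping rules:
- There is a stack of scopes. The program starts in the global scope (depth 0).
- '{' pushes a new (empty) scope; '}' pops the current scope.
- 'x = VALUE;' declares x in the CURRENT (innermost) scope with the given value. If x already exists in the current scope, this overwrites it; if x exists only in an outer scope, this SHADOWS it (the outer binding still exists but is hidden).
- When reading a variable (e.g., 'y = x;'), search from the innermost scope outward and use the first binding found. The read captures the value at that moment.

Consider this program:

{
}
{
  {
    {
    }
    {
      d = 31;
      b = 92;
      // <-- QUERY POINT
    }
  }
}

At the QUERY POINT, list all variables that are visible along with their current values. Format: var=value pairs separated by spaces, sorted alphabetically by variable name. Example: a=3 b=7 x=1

Answer: b=92 d=31

Derivation:
Step 1: enter scope (depth=1)
Step 2: exit scope (depth=0)
Step 3: enter scope (depth=1)
Step 4: enter scope (depth=2)
Step 5: enter scope (depth=3)
Step 6: exit scope (depth=2)
Step 7: enter scope (depth=3)
Step 8: declare d=31 at depth 3
Step 9: declare b=92 at depth 3
Visible at query point: b=92 d=31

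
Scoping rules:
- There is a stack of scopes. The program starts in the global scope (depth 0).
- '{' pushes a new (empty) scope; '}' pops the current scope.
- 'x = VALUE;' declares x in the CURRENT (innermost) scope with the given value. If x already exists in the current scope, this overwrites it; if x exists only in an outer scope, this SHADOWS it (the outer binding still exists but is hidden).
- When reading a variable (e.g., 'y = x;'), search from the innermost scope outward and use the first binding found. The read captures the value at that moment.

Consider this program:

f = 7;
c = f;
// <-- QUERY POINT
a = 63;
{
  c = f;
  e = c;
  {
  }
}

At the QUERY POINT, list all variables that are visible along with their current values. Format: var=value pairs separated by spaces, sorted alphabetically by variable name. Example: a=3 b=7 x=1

Step 1: declare f=7 at depth 0
Step 2: declare c=(read f)=7 at depth 0
Visible at query point: c=7 f=7

Answer: c=7 f=7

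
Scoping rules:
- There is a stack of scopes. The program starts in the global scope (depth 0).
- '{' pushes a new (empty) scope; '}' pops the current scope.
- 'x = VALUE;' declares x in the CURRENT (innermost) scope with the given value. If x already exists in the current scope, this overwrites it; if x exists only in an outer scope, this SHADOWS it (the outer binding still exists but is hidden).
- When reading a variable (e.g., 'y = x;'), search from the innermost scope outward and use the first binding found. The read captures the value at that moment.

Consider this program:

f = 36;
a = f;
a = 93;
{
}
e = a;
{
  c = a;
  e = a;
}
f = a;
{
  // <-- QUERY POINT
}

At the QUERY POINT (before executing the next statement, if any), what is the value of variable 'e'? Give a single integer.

Answer: 93

Derivation:
Step 1: declare f=36 at depth 0
Step 2: declare a=(read f)=36 at depth 0
Step 3: declare a=93 at depth 0
Step 4: enter scope (depth=1)
Step 5: exit scope (depth=0)
Step 6: declare e=(read a)=93 at depth 0
Step 7: enter scope (depth=1)
Step 8: declare c=(read a)=93 at depth 1
Step 9: declare e=(read a)=93 at depth 1
Step 10: exit scope (depth=0)
Step 11: declare f=(read a)=93 at depth 0
Step 12: enter scope (depth=1)
Visible at query point: a=93 e=93 f=93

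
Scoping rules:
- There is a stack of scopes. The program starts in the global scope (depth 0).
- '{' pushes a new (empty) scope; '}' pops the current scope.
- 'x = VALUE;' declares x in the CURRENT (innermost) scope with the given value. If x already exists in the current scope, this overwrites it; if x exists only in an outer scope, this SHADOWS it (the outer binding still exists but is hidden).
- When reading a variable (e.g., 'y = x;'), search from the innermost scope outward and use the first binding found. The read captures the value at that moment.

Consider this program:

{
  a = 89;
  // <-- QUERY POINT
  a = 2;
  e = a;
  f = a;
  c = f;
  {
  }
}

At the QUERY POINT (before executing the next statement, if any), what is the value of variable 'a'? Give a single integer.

Answer: 89

Derivation:
Step 1: enter scope (depth=1)
Step 2: declare a=89 at depth 1
Visible at query point: a=89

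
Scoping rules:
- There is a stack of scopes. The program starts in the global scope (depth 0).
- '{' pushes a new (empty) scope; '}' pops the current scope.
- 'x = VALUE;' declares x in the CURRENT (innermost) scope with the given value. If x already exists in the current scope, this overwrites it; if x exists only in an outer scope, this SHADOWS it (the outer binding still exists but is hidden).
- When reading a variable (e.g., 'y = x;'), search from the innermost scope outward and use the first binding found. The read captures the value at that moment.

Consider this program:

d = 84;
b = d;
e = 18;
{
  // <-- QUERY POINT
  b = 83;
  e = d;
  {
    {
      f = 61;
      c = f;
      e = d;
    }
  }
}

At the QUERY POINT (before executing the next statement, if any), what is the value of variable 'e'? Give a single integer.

Step 1: declare d=84 at depth 0
Step 2: declare b=(read d)=84 at depth 0
Step 3: declare e=18 at depth 0
Step 4: enter scope (depth=1)
Visible at query point: b=84 d=84 e=18

Answer: 18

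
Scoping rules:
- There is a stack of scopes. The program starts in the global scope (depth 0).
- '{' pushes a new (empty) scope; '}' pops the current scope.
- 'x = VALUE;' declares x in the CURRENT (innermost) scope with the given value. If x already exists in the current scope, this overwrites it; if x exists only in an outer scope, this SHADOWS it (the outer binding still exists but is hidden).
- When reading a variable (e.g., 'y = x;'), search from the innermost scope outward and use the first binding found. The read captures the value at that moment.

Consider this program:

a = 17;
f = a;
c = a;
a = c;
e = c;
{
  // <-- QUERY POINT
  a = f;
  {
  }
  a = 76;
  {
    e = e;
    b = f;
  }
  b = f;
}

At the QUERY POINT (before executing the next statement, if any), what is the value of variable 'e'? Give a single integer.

Answer: 17

Derivation:
Step 1: declare a=17 at depth 0
Step 2: declare f=(read a)=17 at depth 0
Step 3: declare c=(read a)=17 at depth 0
Step 4: declare a=(read c)=17 at depth 0
Step 5: declare e=(read c)=17 at depth 0
Step 6: enter scope (depth=1)
Visible at query point: a=17 c=17 e=17 f=17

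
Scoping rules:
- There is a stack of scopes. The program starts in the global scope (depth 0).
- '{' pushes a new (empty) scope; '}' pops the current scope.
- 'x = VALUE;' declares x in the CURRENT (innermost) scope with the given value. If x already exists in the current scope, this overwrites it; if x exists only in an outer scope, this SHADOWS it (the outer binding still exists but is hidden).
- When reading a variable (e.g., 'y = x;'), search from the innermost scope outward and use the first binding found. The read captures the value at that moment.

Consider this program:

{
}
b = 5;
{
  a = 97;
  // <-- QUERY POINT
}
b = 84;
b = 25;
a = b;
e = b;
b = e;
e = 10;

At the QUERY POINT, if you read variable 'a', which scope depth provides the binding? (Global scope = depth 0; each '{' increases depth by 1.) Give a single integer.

Answer: 1

Derivation:
Step 1: enter scope (depth=1)
Step 2: exit scope (depth=0)
Step 3: declare b=5 at depth 0
Step 4: enter scope (depth=1)
Step 5: declare a=97 at depth 1
Visible at query point: a=97 b=5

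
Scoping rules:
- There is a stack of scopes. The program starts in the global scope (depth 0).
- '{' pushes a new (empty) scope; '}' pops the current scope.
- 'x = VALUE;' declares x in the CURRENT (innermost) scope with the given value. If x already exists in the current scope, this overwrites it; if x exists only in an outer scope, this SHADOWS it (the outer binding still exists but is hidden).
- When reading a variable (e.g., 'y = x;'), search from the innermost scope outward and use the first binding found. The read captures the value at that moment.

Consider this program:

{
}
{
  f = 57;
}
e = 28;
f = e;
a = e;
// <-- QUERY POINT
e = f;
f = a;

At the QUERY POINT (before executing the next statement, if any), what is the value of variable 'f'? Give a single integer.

Step 1: enter scope (depth=1)
Step 2: exit scope (depth=0)
Step 3: enter scope (depth=1)
Step 4: declare f=57 at depth 1
Step 5: exit scope (depth=0)
Step 6: declare e=28 at depth 0
Step 7: declare f=(read e)=28 at depth 0
Step 8: declare a=(read e)=28 at depth 0
Visible at query point: a=28 e=28 f=28

Answer: 28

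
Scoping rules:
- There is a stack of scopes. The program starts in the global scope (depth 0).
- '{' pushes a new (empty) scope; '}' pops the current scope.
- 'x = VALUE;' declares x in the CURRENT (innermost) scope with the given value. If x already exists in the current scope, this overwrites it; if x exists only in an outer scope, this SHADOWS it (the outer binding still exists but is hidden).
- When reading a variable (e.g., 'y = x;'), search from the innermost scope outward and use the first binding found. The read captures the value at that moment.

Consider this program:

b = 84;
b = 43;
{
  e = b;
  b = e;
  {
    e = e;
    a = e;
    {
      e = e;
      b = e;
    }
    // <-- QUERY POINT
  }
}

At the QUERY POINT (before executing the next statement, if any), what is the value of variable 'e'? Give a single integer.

Step 1: declare b=84 at depth 0
Step 2: declare b=43 at depth 0
Step 3: enter scope (depth=1)
Step 4: declare e=(read b)=43 at depth 1
Step 5: declare b=(read e)=43 at depth 1
Step 6: enter scope (depth=2)
Step 7: declare e=(read e)=43 at depth 2
Step 8: declare a=(read e)=43 at depth 2
Step 9: enter scope (depth=3)
Step 10: declare e=(read e)=43 at depth 3
Step 11: declare b=(read e)=43 at depth 3
Step 12: exit scope (depth=2)
Visible at query point: a=43 b=43 e=43

Answer: 43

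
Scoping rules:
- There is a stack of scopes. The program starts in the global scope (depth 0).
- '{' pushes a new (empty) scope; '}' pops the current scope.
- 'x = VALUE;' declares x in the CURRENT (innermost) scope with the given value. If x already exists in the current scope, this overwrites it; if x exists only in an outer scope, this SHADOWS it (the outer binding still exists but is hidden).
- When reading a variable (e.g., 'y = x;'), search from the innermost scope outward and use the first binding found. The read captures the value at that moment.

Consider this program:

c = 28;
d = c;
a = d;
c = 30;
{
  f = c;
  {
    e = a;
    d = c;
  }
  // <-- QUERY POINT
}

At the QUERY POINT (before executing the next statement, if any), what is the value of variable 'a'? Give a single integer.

Step 1: declare c=28 at depth 0
Step 2: declare d=(read c)=28 at depth 0
Step 3: declare a=(read d)=28 at depth 0
Step 4: declare c=30 at depth 0
Step 5: enter scope (depth=1)
Step 6: declare f=(read c)=30 at depth 1
Step 7: enter scope (depth=2)
Step 8: declare e=(read a)=28 at depth 2
Step 9: declare d=(read c)=30 at depth 2
Step 10: exit scope (depth=1)
Visible at query point: a=28 c=30 d=28 f=30

Answer: 28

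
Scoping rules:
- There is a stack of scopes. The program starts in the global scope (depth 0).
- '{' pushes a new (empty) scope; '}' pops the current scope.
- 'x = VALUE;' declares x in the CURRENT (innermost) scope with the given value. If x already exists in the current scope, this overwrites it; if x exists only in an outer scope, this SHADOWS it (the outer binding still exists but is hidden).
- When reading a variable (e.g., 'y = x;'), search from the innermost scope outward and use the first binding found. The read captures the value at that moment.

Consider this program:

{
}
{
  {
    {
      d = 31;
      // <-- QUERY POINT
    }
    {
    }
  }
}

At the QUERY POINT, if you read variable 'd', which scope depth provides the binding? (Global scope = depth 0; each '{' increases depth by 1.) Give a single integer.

Step 1: enter scope (depth=1)
Step 2: exit scope (depth=0)
Step 3: enter scope (depth=1)
Step 4: enter scope (depth=2)
Step 5: enter scope (depth=3)
Step 6: declare d=31 at depth 3
Visible at query point: d=31

Answer: 3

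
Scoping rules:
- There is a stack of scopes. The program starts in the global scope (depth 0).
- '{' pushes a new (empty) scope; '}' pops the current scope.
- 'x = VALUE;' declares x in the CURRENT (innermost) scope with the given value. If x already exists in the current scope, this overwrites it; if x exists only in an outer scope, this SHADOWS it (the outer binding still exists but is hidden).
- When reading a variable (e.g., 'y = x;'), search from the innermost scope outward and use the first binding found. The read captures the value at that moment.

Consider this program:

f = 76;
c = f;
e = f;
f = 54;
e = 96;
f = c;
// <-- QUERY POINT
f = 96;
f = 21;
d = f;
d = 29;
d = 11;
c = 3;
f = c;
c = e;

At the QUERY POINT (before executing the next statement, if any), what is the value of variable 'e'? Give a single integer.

Step 1: declare f=76 at depth 0
Step 2: declare c=(read f)=76 at depth 0
Step 3: declare e=(read f)=76 at depth 0
Step 4: declare f=54 at depth 0
Step 5: declare e=96 at depth 0
Step 6: declare f=(read c)=76 at depth 0
Visible at query point: c=76 e=96 f=76

Answer: 96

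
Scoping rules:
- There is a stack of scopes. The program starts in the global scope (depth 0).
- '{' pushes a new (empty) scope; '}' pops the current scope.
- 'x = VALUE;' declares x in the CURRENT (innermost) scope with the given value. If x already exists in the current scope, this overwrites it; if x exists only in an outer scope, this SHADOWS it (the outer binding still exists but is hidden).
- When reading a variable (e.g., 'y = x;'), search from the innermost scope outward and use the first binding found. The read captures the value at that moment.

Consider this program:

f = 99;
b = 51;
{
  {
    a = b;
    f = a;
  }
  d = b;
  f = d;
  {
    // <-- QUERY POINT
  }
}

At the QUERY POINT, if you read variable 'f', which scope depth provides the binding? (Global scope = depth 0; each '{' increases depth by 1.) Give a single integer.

Answer: 1

Derivation:
Step 1: declare f=99 at depth 0
Step 2: declare b=51 at depth 0
Step 3: enter scope (depth=1)
Step 4: enter scope (depth=2)
Step 5: declare a=(read b)=51 at depth 2
Step 6: declare f=(read a)=51 at depth 2
Step 7: exit scope (depth=1)
Step 8: declare d=(read b)=51 at depth 1
Step 9: declare f=(read d)=51 at depth 1
Step 10: enter scope (depth=2)
Visible at query point: b=51 d=51 f=51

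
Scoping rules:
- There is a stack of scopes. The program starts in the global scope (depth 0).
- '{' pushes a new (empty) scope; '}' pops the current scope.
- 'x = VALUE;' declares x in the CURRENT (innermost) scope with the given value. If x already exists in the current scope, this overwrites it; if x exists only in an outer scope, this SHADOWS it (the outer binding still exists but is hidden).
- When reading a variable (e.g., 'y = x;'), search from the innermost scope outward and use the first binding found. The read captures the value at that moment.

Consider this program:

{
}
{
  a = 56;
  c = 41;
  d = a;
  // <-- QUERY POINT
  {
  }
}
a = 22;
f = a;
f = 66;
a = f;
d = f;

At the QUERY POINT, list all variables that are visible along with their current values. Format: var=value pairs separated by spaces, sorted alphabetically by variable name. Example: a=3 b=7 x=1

Step 1: enter scope (depth=1)
Step 2: exit scope (depth=0)
Step 3: enter scope (depth=1)
Step 4: declare a=56 at depth 1
Step 5: declare c=41 at depth 1
Step 6: declare d=(read a)=56 at depth 1
Visible at query point: a=56 c=41 d=56

Answer: a=56 c=41 d=56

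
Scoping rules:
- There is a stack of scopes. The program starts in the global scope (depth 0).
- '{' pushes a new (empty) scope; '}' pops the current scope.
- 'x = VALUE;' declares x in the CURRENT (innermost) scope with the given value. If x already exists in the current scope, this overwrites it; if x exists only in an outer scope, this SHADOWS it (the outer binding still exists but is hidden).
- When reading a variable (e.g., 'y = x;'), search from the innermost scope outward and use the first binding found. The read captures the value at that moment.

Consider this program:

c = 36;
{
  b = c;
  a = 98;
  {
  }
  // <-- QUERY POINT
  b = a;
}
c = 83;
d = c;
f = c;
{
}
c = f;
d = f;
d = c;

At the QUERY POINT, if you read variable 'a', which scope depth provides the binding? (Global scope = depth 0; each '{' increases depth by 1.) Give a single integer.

Answer: 1

Derivation:
Step 1: declare c=36 at depth 0
Step 2: enter scope (depth=1)
Step 3: declare b=(read c)=36 at depth 1
Step 4: declare a=98 at depth 1
Step 5: enter scope (depth=2)
Step 6: exit scope (depth=1)
Visible at query point: a=98 b=36 c=36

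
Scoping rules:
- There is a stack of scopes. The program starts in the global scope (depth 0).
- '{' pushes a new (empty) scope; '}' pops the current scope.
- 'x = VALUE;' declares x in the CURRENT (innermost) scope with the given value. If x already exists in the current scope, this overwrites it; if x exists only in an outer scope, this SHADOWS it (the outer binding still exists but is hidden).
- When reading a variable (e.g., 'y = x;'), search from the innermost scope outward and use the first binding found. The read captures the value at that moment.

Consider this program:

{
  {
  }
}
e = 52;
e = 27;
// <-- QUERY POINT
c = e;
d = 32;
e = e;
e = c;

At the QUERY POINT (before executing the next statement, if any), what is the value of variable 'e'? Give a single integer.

Step 1: enter scope (depth=1)
Step 2: enter scope (depth=2)
Step 3: exit scope (depth=1)
Step 4: exit scope (depth=0)
Step 5: declare e=52 at depth 0
Step 6: declare e=27 at depth 0
Visible at query point: e=27

Answer: 27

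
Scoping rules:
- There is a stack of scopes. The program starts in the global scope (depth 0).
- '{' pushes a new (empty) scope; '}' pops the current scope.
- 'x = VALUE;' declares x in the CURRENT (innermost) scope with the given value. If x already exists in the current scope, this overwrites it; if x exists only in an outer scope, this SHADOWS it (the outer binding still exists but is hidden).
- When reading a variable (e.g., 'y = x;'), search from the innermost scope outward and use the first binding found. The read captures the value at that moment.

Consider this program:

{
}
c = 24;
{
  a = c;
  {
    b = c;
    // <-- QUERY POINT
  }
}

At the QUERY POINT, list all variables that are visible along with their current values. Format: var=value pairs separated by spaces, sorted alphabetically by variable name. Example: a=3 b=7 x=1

Answer: a=24 b=24 c=24

Derivation:
Step 1: enter scope (depth=1)
Step 2: exit scope (depth=0)
Step 3: declare c=24 at depth 0
Step 4: enter scope (depth=1)
Step 5: declare a=(read c)=24 at depth 1
Step 6: enter scope (depth=2)
Step 7: declare b=(read c)=24 at depth 2
Visible at query point: a=24 b=24 c=24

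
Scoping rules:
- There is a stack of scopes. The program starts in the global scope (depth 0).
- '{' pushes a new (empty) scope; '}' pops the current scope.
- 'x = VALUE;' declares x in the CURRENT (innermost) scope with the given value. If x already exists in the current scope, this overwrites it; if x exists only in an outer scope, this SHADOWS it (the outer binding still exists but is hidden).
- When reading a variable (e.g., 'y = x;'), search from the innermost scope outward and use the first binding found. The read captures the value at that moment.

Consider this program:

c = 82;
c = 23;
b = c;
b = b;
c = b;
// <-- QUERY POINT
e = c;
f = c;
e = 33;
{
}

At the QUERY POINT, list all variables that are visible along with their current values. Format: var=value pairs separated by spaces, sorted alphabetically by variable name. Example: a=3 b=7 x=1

Step 1: declare c=82 at depth 0
Step 2: declare c=23 at depth 0
Step 3: declare b=(read c)=23 at depth 0
Step 4: declare b=(read b)=23 at depth 0
Step 5: declare c=(read b)=23 at depth 0
Visible at query point: b=23 c=23

Answer: b=23 c=23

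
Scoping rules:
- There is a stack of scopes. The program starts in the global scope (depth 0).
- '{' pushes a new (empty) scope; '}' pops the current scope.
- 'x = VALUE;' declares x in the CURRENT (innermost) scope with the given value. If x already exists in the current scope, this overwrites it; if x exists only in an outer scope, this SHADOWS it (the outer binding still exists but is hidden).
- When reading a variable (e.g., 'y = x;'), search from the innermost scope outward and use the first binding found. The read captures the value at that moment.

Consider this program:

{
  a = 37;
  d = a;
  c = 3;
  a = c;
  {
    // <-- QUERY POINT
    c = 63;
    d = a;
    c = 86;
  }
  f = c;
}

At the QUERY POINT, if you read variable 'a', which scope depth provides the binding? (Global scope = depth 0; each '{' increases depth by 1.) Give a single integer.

Step 1: enter scope (depth=1)
Step 2: declare a=37 at depth 1
Step 3: declare d=(read a)=37 at depth 1
Step 4: declare c=3 at depth 1
Step 5: declare a=(read c)=3 at depth 1
Step 6: enter scope (depth=2)
Visible at query point: a=3 c=3 d=37

Answer: 1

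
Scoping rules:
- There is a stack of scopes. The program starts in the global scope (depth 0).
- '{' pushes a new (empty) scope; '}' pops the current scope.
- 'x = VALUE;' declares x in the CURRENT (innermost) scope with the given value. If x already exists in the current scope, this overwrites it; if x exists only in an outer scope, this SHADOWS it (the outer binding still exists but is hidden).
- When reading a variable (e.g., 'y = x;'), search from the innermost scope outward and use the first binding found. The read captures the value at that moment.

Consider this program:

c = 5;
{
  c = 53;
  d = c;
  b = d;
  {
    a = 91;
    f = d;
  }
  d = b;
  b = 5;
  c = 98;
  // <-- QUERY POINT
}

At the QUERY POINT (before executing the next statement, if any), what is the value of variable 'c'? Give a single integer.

Step 1: declare c=5 at depth 0
Step 2: enter scope (depth=1)
Step 3: declare c=53 at depth 1
Step 4: declare d=(read c)=53 at depth 1
Step 5: declare b=(read d)=53 at depth 1
Step 6: enter scope (depth=2)
Step 7: declare a=91 at depth 2
Step 8: declare f=(read d)=53 at depth 2
Step 9: exit scope (depth=1)
Step 10: declare d=(read b)=53 at depth 1
Step 11: declare b=5 at depth 1
Step 12: declare c=98 at depth 1
Visible at query point: b=5 c=98 d=53

Answer: 98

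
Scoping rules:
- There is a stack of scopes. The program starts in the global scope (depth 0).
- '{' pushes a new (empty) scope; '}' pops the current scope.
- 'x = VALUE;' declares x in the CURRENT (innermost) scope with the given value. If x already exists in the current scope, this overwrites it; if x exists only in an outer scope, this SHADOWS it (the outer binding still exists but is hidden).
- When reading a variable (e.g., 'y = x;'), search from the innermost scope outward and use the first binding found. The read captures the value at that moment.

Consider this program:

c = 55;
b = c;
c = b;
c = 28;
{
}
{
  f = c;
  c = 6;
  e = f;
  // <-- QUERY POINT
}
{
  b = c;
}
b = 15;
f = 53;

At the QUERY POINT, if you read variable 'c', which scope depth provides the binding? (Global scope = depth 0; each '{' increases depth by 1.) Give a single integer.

Answer: 1

Derivation:
Step 1: declare c=55 at depth 0
Step 2: declare b=(read c)=55 at depth 0
Step 3: declare c=(read b)=55 at depth 0
Step 4: declare c=28 at depth 0
Step 5: enter scope (depth=1)
Step 6: exit scope (depth=0)
Step 7: enter scope (depth=1)
Step 8: declare f=(read c)=28 at depth 1
Step 9: declare c=6 at depth 1
Step 10: declare e=(read f)=28 at depth 1
Visible at query point: b=55 c=6 e=28 f=28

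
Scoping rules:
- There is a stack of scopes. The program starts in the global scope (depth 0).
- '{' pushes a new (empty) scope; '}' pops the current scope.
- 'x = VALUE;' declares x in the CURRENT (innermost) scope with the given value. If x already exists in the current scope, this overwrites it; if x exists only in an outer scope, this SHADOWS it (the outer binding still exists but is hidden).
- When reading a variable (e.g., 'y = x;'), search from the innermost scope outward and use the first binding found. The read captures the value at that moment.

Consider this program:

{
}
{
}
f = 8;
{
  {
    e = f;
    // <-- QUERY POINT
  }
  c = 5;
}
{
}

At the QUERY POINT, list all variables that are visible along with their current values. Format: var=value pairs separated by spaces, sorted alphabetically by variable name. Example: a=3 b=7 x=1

Step 1: enter scope (depth=1)
Step 2: exit scope (depth=0)
Step 3: enter scope (depth=1)
Step 4: exit scope (depth=0)
Step 5: declare f=8 at depth 0
Step 6: enter scope (depth=1)
Step 7: enter scope (depth=2)
Step 8: declare e=(read f)=8 at depth 2
Visible at query point: e=8 f=8

Answer: e=8 f=8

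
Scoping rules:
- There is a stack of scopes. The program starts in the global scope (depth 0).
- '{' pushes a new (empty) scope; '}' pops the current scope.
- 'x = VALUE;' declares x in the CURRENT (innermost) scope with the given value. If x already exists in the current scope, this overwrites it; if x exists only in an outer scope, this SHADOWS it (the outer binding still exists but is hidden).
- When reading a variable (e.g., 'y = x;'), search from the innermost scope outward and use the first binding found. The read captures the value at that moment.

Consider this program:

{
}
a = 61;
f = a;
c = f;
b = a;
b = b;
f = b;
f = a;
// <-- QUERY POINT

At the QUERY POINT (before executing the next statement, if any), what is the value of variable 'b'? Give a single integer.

Answer: 61

Derivation:
Step 1: enter scope (depth=1)
Step 2: exit scope (depth=0)
Step 3: declare a=61 at depth 0
Step 4: declare f=(read a)=61 at depth 0
Step 5: declare c=(read f)=61 at depth 0
Step 6: declare b=(read a)=61 at depth 0
Step 7: declare b=(read b)=61 at depth 0
Step 8: declare f=(read b)=61 at depth 0
Step 9: declare f=(read a)=61 at depth 0
Visible at query point: a=61 b=61 c=61 f=61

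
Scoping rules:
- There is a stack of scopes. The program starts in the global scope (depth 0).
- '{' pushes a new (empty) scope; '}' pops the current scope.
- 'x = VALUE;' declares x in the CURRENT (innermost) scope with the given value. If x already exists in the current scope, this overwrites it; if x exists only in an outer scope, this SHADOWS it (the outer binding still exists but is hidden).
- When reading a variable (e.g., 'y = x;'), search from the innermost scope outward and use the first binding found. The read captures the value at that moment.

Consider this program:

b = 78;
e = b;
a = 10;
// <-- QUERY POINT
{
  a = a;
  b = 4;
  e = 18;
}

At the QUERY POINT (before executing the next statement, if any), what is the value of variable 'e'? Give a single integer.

Answer: 78

Derivation:
Step 1: declare b=78 at depth 0
Step 2: declare e=(read b)=78 at depth 0
Step 3: declare a=10 at depth 0
Visible at query point: a=10 b=78 e=78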